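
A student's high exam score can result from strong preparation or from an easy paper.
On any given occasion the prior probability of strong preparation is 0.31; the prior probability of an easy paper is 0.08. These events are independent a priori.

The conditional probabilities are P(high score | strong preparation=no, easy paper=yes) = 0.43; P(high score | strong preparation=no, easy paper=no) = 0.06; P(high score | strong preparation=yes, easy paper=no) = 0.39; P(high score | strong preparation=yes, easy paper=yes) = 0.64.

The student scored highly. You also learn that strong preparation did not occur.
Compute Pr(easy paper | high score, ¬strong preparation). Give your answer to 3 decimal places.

Numerator (weight on configurations with easy paper): 0.43·0.08 = 0.034400
Denominator P(high score | ¬strong preparation): 0.06·0.92 + 0.43·0.08 = 0.089600
Posterior = 0.034400 / 0.089600 ≈ 0.384

Pr(easy paper | high score, ¬strong preparation) ≈ 0.384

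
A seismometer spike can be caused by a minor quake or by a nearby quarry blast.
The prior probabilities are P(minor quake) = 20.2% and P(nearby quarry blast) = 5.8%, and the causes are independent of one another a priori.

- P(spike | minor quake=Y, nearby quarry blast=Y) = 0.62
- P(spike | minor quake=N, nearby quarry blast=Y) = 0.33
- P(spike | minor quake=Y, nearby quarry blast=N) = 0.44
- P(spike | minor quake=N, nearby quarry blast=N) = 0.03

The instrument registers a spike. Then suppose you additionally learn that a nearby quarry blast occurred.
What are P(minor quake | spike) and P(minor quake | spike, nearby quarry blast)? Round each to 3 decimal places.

P(minor quake | spike) ≈ 0.706; P(minor quake | spike, nearby quarry blast) ≈ 0.322

Weight on minor quake=true, given the evidence: 0.083725 + 0.007264 = 0.090989
Normalizer over all consistent configurations: 0.03*0.798*0.942 + 0.33*0.798*0.058 + 0.44*0.202*0.942 + 0.62*0.202*0.058 = 0.128814
P(minor quake | spike) = 0.090989/0.128814 ≈ 0.706

Now also conditioning on nearby quarry blast=true:
By total probability over both values of minor quake:
  P(spike | nearby quarry blast) = 0.33*0.798 + 0.62*0.202
        = 0.263340 + 0.125240 = 0.388580
Configurations with minor quake contribute 0.125240, so
  P(minor quake | spike, nearby quarry blast) = 0.125240 / 0.388580 ≈ 0.322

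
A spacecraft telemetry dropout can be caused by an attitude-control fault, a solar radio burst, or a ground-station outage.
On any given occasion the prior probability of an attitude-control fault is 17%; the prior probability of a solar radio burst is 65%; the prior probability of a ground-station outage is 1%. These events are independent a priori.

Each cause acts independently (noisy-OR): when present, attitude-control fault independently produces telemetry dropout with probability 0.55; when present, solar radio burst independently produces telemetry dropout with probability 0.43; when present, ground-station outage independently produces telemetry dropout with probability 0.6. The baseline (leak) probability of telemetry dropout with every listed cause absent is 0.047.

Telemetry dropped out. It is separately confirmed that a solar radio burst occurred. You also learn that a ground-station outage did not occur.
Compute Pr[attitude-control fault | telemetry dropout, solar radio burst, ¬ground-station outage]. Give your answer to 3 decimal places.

Under noisy-OR, P(telemetry dropout | causes) = 1 − (1−0.047)·∏(1−qᵢ) over the active causes.
Weight on attitude-control fault=true, given the evidence: 0.755556*0.17 = 0.128445
The normalizing constant is 0.45679*0.83 + 0.755556*0.17 = 0.507581
Posterior = 0.128445 / 0.507581 ≈ 0.253

Pr[attitude-control fault | telemetry dropout, solar radio burst, ¬ground-station outage] ≈ 0.253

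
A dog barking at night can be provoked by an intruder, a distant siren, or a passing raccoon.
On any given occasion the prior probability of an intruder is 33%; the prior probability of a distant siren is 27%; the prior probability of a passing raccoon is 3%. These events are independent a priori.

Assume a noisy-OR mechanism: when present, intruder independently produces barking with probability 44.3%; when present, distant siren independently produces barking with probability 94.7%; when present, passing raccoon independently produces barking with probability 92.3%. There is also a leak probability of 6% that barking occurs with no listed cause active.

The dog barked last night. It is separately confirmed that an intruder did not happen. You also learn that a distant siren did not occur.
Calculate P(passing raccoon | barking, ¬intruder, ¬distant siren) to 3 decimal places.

Under noisy-OR, P(barking | causes) = 1 − (1−0.06)·∏(1−qᵢ) over the active causes.
Enumerate both values of passing raccoon and weight by the priors:
  P(barking | ¬intruder, ¬distant siren) = 0.06·0.97 + 0.92762·0.03
        = 0.058200 + 0.027829 = 0.086029
Configurations with passing raccoon contribute 0.027829, so
  P(passing raccoon | barking, ¬intruder, ¬distant siren) = 0.027829 / 0.086029 ≈ 0.323

P(passing raccoon | barking, ¬intruder, ¬distant siren) ≈ 0.323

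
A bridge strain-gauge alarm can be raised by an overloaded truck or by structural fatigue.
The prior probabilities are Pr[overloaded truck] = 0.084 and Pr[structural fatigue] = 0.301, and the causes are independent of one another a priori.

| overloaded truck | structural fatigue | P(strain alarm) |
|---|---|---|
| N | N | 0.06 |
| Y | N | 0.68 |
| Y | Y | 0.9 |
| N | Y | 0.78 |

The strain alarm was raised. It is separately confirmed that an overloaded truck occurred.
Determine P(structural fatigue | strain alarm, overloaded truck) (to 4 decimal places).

P(structural fatigue | strain alarm, overloaded truck) ≈ 0.3630

P(strain alarm | overloaded truck) = 0.68*0.699 + 0.9*0.301 = 0.475320 + 0.270900 = 0.746220
Restricting to configurations with structural fatigue present: 0.9*0.301 = 0.270900.
P(structural fatigue | strain alarm, overloaded truck) = 0.270900 / 0.746220 ≈ 0.3630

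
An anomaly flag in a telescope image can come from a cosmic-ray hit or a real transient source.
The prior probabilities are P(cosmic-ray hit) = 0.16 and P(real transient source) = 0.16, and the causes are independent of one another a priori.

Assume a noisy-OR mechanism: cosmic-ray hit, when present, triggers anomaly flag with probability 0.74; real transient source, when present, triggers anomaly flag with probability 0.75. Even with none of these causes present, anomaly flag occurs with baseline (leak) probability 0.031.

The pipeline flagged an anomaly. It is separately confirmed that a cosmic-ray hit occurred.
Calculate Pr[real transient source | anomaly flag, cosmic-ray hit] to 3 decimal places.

Under noisy-OR, P(anomaly flag | causes) = 1 − (1−0.031)·∏(1−qᵢ) over the active causes.
By total probability over both values of real transient source:
  P(anomaly flag | cosmic-ray hit) = 0.74806*0.84 + 0.937015*0.16
        = 0.628370 + 0.149922 = 0.778292
Keeping only the real transient source-present terms gives 0.149922, so
  P(real transient source | anomaly flag, cosmic-ray hit) = 0.149922 / 0.778292 ≈ 0.193

Pr[real transient source | anomaly flag, cosmic-ray hit] ≈ 0.193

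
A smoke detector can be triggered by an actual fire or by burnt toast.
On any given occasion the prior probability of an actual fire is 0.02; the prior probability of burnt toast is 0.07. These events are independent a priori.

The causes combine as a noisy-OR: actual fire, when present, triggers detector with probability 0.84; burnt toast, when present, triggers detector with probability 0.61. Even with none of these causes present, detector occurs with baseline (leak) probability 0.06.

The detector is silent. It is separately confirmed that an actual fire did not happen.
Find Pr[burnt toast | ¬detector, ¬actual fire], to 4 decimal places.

Under noisy-OR, P(detector | causes) = 1 − (1−0.06)·∏(1−qᵢ) over the active causes.
P(¬detector | ¬actual fire) = 0.94×0.93 + 0.3666×0.07 = 0.874200 + 0.025662 = 0.899862
Of this, 0.025662 comes from 0.3666×0.07 (the burnt toast=true cases).
So P(burnt toast | ¬detector, ¬actual fire) = 0.025662/0.899862 ≈ 0.0285.

Pr[burnt toast | ¬detector, ¬actual fire] ≈ 0.0285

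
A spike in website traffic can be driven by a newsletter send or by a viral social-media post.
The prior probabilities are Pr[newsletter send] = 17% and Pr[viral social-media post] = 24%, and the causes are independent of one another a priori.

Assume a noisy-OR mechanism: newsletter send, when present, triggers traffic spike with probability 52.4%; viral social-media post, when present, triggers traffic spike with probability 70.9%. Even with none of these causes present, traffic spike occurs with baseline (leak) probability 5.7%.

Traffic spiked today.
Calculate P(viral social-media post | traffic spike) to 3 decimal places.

P(viral social-media post | traffic spike) ≈ 0.627

Under noisy-OR, P(traffic spike | causes) = 1 − (1−0.057)·∏(1−qᵢ) over the active causes.
P(traffic spike) = 0.057*0.83*0.76 + 0.725587*0.83*0.24 + 0.551132*0.17*0.76 + 0.869379*0.17*0.24 = 0.035956 + 0.144537 + 0.071206 + 0.035471 = 0.287170
Restricting to configurations with viral social-media post present: 0.144537 + 0.035471 = 0.180008.
Hence the posterior is 0.180008/0.287170 ≈ 0.627.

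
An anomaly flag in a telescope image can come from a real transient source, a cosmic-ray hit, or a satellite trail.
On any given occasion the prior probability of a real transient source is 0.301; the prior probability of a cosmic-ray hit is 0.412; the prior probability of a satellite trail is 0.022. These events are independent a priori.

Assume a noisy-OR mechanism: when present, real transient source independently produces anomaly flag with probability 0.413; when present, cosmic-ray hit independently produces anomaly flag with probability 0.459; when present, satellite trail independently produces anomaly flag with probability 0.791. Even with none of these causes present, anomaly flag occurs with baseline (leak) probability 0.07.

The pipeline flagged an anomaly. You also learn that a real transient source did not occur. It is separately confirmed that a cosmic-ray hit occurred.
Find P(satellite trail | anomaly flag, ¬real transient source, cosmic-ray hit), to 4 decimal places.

P(satellite trail | anomaly flag, ¬real transient source, cosmic-ray hit) ≈ 0.0389

Under noisy-OR, P(anomaly flag | causes) = 1 − (1−0.07)·∏(1−qᵢ) over the active causes.
Numerator (weight on configurations with satellite trail): 0.894846×0.022 = 0.019687
The normalizing constant is 0.49687×0.978 + 0.894846×0.022 = 0.505626
P(satellite trail | anomaly flag, ¬real transient source, cosmic-ray hit) = 0.019687/0.505626 ≈ 0.0389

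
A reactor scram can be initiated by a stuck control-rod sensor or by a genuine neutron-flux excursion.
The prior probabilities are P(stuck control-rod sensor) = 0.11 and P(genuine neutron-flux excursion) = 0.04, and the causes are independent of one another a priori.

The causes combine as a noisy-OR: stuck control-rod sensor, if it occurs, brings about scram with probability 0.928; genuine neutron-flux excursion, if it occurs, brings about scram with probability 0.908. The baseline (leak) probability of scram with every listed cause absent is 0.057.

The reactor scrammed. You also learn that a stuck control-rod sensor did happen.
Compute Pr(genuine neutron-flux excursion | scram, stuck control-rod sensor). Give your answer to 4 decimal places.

Pr(genuine neutron-flux excursion | scram, stuck control-rod sensor) ≈ 0.0425

Under noisy-OR, P(scram | causes) = 1 − (1−0.057)·∏(1−qᵢ) over the active causes.
Enumerate both values of genuine neutron-flux excursion and weight by the priors:
  P(scram | stuck control-rod sensor) = 0.932104*0.96 + 0.993754*0.04
        = 0.894820 + 0.039750 = 0.934570
The terms with genuine neutron-flux excursion present sum to 0.039750, so
  P(genuine neutron-flux excursion | scram, stuck control-rod sensor) = 0.039750 / 0.934570 ≈ 0.0425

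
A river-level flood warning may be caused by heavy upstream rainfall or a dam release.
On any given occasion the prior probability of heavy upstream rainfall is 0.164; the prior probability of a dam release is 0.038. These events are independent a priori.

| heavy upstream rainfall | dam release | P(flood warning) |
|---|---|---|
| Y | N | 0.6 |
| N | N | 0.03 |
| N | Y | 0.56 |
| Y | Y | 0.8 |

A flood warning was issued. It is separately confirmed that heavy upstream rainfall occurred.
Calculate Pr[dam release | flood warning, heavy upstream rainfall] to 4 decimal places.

Pr[dam release | flood warning, heavy upstream rainfall] ≈ 0.0500

By total probability over both values of dam release:
  P(flood warning | heavy upstream rainfall) = 0.6*0.962 + 0.8*0.038
        = 0.577200 + 0.030400 = 0.607600
The terms with dam release present sum to 0.030400, so
  P(dam release | flood warning, heavy upstream rainfall) = 0.030400 / 0.607600 ≈ 0.0500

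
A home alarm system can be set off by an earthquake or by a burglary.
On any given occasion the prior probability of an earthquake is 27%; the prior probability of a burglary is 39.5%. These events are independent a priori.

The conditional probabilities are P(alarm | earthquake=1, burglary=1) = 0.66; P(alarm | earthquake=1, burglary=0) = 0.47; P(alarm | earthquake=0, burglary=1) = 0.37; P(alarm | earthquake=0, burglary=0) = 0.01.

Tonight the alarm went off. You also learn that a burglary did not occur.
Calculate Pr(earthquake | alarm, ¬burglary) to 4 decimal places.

Pr(earthquake | alarm, ¬burglary) ≈ 0.9456

Numerator (weight on configurations with earthquake): 0.47*0.27 = 0.126900
The normalizing constant is 0.01*0.73 + 0.47*0.27 = 0.134200
Posterior = 0.126900 / 0.134200 ≈ 0.9456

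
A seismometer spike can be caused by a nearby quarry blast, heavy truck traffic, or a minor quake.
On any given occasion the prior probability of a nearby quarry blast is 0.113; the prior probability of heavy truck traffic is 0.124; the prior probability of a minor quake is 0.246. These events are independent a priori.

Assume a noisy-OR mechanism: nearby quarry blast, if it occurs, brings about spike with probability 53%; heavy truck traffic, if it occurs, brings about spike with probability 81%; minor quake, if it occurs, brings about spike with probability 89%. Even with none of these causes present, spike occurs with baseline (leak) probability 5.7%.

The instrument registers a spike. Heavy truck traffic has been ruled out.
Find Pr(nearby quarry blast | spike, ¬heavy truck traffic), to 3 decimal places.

Pr(nearby quarry blast | spike, ¬heavy truck traffic) ≈ 0.240

Under noisy-OR, P(spike | causes) = 1 − (1−0.057)·∏(1−qᵢ) over the active causes.
By total probability over the 4 (nearby quarry blast, minor quake) configurations:
  P(spike | ¬heavy truck traffic) = 0.057*0.887*0.754 + 0.89627*0.887*0.246 + 0.55679*0.113*0.754 + 0.951247*0.113*0.246
        = 0.038121 + 0.195568 + 0.047440 + 0.026443 = 0.307572
The terms with nearby quarry blast present sum to 0.073883, so
  P(nearby quarry blast | spike, ¬heavy truck traffic) = 0.073883 / 0.307572 ≈ 0.240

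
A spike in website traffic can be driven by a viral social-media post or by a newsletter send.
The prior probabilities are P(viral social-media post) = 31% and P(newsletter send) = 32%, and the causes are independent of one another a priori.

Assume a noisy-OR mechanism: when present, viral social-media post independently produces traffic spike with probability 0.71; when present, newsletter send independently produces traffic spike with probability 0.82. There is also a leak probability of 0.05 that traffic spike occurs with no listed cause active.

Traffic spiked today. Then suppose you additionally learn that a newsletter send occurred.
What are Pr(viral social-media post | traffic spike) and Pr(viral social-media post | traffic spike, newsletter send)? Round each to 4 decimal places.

Pr(viral social-media post | traffic spike) ≈ 0.5447; Pr(viral social-media post | traffic spike, newsletter send) ≈ 0.3400

Under noisy-OR, P(traffic spike | causes) = 1 − (1−0.05)·∏(1−qᵢ) over the active causes.
Sum P(traffic spike|·) weighted by the priors over the 4 (viral social-media post, newsletter send) configurations:
  P(traffic spike) = 0.05×0.69×0.68 + 0.829×0.69×0.32 + 0.7245×0.31×0.68 + 0.95041×0.31×0.32
        = 0.023460 + 0.183043 + 0.152725 + 0.094281 = 0.453509
Configurations with viral social-media post contribute 0.247006, so
  P(viral social-media post | traffic spike) = 0.247006 / 0.453509 ≈ 0.5447

With the extra evidence:
Enumerate both values of viral social-media post and weight by the priors:
  P(traffic spike | newsletter send) = 0.829×0.69 + 0.95041×0.31
        = 0.572010 + 0.294627 = 0.866637
The terms with viral social-media post present sum to 0.294627, so
  P(viral social-media post | traffic spike, newsletter send) = 0.294627 / 0.866637 ≈ 0.3400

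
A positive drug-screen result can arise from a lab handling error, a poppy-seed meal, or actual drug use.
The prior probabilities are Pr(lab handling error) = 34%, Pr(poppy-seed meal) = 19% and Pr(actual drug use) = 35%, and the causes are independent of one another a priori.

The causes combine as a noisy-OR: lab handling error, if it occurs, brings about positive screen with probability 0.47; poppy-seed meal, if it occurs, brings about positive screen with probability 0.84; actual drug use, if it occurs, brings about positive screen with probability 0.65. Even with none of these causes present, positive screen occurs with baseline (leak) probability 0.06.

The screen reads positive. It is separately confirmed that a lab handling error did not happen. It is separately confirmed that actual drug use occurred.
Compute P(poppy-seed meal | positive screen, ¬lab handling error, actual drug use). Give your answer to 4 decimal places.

Under noisy-OR, P(positive screen | causes) = 1 − (1−0.06)·∏(1−qᵢ) over the active causes.
P(positive screen | ¬lab handling error, actual drug use) = 0.671×0.81 + 0.94736×0.19 = 0.543510 + 0.179998 = 0.723508
Of this, 0.179998 comes from 0.94736×0.19 (the poppy-seed meal=true cases).
Hence the posterior is 0.179998/0.723508 ≈ 0.2488.

P(poppy-seed meal | positive screen, ¬lab handling error, actual drug use) ≈ 0.2488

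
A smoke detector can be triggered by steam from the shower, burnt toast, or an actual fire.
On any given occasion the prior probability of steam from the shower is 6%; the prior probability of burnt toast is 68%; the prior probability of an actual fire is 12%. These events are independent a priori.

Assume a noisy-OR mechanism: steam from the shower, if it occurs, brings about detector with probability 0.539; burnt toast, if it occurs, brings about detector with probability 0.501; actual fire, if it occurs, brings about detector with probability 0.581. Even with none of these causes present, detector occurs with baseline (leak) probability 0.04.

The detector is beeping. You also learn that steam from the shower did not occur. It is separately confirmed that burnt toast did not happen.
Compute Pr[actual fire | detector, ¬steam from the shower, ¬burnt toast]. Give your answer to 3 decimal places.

Under noisy-OR, P(detector | causes) = 1 − (1−0.04)·∏(1−qᵢ) over the active causes.
By total probability over both values of actual fire:
  P(detector | ¬steam from the shower, ¬burnt toast) = 0.04*0.88 + 0.59776*0.12
        = 0.035200 + 0.071731 = 0.106931
The terms with actual fire present sum to 0.071731, so
  P(actual fire | detector, ¬steam from the shower, ¬burnt toast) = 0.071731 / 0.106931 ≈ 0.671

Pr[actual fire | detector, ¬steam from the shower, ¬burnt toast] ≈ 0.671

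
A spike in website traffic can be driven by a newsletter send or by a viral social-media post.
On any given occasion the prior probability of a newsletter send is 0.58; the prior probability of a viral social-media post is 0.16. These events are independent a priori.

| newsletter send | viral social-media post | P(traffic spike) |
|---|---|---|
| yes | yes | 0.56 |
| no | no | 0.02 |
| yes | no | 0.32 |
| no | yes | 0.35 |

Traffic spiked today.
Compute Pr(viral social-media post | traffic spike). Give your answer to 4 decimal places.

Pr(viral social-media post | traffic spike) ≈ 0.3166

For the numerator, keep only viral social-media post=true terms: 0.023520 + 0.051968 = 0.075488
Denominator P(traffic spike): 0.02*0.42*0.84 + 0.35*0.42*0.16 + 0.32*0.58*0.84 + 0.56*0.58*0.16 = 0.238448
P(viral social-media post | traffic spike) = 0.075488/0.238448 ≈ 0.3166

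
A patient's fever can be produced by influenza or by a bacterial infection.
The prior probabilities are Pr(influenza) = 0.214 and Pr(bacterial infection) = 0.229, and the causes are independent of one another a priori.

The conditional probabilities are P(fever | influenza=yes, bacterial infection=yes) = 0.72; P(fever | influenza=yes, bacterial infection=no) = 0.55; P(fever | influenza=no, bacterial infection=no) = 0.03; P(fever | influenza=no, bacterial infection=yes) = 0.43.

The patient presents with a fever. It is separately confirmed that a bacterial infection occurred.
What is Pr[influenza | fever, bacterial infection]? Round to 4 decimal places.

For the numerator, keep only influenza=true terms: 0.72·0.214 = 0.154080
Normalizer over all consistent configurations: 0.43·0.786 + 0.72·0.214 = 0.492060
P(influenza | fever, bacterial infection) = 0.154080/0.492060 ≈ 0.3131

Pr[influenza | fever, bacterial infection] ≈ 0.3131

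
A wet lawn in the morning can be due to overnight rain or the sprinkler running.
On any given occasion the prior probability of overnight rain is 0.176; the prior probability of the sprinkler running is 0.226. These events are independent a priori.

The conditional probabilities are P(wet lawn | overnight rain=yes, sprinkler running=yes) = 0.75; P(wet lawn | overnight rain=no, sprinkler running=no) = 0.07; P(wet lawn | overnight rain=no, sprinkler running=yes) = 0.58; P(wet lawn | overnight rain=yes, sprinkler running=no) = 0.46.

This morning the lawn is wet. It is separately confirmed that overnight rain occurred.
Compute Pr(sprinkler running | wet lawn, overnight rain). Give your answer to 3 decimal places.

Pr(sprinkler running | wet lawn, overnight rain) ≈ 0.323

Enumerate both values of sprinkler running and weight by the priors:
  P(wet lawn | overnight rain) = 0.46×0.774 + 0.75×0.226
        = 0.356040 + 0.169500 = 0.525540
Keeping only the sprinkler running-present terms gives 0.169500, so
  P(sprinkler running | wet lawn, overnight rain) = 0.169500 / 0.525540 ≈ 0.323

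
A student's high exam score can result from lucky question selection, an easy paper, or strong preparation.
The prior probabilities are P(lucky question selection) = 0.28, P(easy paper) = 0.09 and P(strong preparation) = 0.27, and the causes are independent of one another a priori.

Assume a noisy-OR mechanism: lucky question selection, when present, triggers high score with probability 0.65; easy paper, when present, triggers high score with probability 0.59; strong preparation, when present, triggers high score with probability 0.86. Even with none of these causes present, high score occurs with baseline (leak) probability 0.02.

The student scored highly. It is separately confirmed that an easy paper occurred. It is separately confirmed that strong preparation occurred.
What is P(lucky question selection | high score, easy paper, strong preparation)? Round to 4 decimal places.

Under noisy-OR, P(high score | causes) = 1 − (1−0.02)·∏(1−qᵢ) over the active causes.
By total probability over both values of lucky question selection:
  P(high score | easy paper, strong preparation) = 0.943748×0.72 + 0.980312×0.28
        = 0.679499 + 0.274487 = 0.953986
Configurations with lucky question selection contribute 0.274487, so
  P(lucky question selection | high score, easy paper, strong preparation) = 0.274487 / 0.953986 ≈ 0.2877

P(lucky question selection | high score, easy paper, strong preparation) ≈ 0.2877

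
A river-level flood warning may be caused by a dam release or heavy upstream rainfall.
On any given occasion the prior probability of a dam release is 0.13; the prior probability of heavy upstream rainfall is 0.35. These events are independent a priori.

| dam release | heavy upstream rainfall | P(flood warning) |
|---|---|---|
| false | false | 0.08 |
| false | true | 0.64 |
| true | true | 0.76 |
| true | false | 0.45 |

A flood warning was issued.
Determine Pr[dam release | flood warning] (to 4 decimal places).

P(flood warning) = 0.08*0.87*0.65 + 0.64*0.87*0.35 + 0.45*0.13*0.65 + 0.76*0.13*0.35 = 0.045240 + 0.194880 + 0.038025 + 0.034580 = 0.312725
The dam release-present share is 0.038025 + 0.034580 = 0.072605.
Hence the posterior is 0.072605/0.312725 ≈ 0.2322.

Pr[dam release | flood warning] ≈ 0.2322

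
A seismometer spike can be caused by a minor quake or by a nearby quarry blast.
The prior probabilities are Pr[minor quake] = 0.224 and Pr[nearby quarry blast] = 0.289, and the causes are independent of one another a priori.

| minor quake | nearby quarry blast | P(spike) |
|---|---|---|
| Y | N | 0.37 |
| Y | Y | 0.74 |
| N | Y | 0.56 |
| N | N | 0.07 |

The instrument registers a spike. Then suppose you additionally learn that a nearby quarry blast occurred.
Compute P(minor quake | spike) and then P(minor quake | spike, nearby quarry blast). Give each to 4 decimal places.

P(spike) = 0.07·0.776·0.711 + 0.56·0.776·0.289 + 0.37·0.224·0.711 + 0.74·0.224·0.289 = 0.038622 + 0.125588 + 0.058928 + 0.047905 = 0.271043
The minor quake-present share is 0.058928 + 0.047905 = 0.106833.
P(minor quake | spike) = 0.106833 / 0.271043 ≈ 0.3942

Now also conditioning on nearby quarry blast=true:
P(spike | nearby quarry blast) = 0.56*0.776 + 0.74*0.224 = 0.434560 + 0.165760 = 0.600320
The minor quake-present share is 0.74*0.224 = 0.165760.
P(minor quake | spike, nearby quarry blast) = 0.165760 / 0.600320 ≈ 0.2761
Conditioning on nearby quarry blast lowers the posterior on minor quake: the classic explaining-away effect in a common-effect structure.

P(minor quake | spike) ≈ 0.3942; P(minor quake | spike, nearby quarry blast) ≈ 0.2761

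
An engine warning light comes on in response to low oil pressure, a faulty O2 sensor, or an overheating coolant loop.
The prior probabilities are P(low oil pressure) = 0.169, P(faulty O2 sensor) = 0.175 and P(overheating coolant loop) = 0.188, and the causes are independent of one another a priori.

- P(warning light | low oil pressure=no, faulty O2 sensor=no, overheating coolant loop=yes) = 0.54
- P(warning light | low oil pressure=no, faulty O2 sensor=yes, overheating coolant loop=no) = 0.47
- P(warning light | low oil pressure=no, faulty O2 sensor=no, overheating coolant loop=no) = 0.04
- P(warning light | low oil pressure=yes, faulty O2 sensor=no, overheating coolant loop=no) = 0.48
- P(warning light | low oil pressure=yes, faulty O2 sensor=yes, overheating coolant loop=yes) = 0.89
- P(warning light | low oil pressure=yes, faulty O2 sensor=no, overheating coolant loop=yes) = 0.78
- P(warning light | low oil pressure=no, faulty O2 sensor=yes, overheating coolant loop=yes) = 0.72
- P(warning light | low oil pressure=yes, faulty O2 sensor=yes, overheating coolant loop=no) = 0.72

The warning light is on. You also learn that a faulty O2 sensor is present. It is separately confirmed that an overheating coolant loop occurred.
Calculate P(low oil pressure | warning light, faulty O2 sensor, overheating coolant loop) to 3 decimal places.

Enumerate both values of low oil pressure and weight by the priors:
  P(warning light | faulty O2 sensor, overheating coolant loop) = 0.72×0.831 + 0.89×0.169
        = 0.598320 + 0.150410 = 0.748730
Configurations with low oil pressure contribute 0.150410, so
  P(low oil pressure | warning light, faulty O2 sensor, overheating coolant loop) = 0.150410 / 0.748730 ≈ 0.201

P(low oil pressure | warning light, faulty O2 sensor, overheating coolant loop) ≈ 0.201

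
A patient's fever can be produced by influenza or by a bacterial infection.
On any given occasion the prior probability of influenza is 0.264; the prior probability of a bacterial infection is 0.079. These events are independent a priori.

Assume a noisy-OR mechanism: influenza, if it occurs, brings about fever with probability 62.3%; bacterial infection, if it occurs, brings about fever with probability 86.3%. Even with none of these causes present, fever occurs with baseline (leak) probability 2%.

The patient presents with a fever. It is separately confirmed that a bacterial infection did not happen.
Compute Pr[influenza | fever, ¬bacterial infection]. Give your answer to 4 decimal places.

Under noisy-OR, P(fever | causes) = 1 − (1−0.02)·∏(1−qᵢ) over the active causes.
Sum P(fever|·) weighted by the priors over both values of influenza:
  P(fever | ¬bacterial infection) = 0.02×0.736 + 0.63054×0.264
        = 0.014720 + 0.166463 = 0.181183
Configurations with influenza contribute 0.166463, so
  P(influenza | fever, ¬bacterial infection) = 0.166463 / 0.181183 ≈ 0.9188

Pr[influenza | fever, ¬bacterial infection] ≈ 0.9188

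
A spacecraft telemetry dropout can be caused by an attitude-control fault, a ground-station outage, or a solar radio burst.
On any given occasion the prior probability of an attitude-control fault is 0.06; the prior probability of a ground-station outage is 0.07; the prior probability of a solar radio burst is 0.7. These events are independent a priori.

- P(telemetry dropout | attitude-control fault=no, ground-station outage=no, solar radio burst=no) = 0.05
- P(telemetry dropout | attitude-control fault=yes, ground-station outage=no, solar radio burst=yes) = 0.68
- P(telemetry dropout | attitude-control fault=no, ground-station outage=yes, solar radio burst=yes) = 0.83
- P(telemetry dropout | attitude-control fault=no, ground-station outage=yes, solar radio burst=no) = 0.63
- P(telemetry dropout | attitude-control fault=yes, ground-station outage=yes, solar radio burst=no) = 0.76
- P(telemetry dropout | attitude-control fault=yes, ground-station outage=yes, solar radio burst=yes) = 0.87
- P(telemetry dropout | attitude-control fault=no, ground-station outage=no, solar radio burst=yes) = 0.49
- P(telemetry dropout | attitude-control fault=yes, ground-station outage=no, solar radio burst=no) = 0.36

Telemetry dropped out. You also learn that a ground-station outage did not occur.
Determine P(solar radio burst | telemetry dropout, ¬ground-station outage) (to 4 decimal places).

P(solar radio burst | telemetry dropout, ¬ground-station outage) ≈ 0.9446

P(telemetry dropout | ¬ground-station outage) = 0.05*0.94*0.3 + 0.49*0.94*0.7 + 0.36*0.06*0.3 + 0.68*0.06*0.7 = 0.014100 + 0.322420 + 0.006480 + 0.028560 = 0.371560
Of this, 0.350980 comes from 0.322420 + 0.028560 (the solar radio burst=true cases).
P(solar radio burst | telemetry dropout, ¬ground-station outage) = 0.350980 / 0.371560 ≈ 0.9446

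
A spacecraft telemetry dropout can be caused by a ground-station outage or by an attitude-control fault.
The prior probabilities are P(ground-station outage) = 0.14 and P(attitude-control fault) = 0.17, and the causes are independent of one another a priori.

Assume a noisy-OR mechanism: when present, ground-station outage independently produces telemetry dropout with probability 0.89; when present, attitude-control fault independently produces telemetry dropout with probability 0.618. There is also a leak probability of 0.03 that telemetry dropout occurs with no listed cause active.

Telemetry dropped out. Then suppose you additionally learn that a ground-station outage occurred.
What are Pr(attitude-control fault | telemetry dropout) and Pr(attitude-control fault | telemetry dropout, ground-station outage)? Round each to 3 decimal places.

Under noisy-OR, P(telemetry dropout | causes) = 1 − (1−0.03)·∏(1−qᵢ) over the active causes.
P(telemetry dropout) = 0.03*0.86*0.83 + 0.62946*0.86*0.17 + 0.8933*0.14*0.83 + 0.959241*0.14*0.17 = 0.021414 + 0.092027 + 0.103801 + 0.022830 = 0.240072
The attitude-control fault-present share is 0.092027 + 0.022830 = 0.114857.
P(attitude-control fault | telemetry dropout) = 0.114857 / 0.240072 ≈ 0.478

With the extra evidence:
Weight on attitude-control fault=true, given the evidence: 0.959241·0.17 = 0.163071
The normalizing constant is 0.8933·0.83 + 0.959241·0.17 = 0.904510
P(attitude-control fault | telemetry dropout, ground-station outage) = 0.163071/0.904510 ≈ 0.180
— ground-station outage explains away the evidence for attitude-control fault.

Pr(attitude-control fault | telemetry dropout) ≈ 0.478; Pr(attitude-control fault | telemetry dropout, ground-station outage) ≈ 0.180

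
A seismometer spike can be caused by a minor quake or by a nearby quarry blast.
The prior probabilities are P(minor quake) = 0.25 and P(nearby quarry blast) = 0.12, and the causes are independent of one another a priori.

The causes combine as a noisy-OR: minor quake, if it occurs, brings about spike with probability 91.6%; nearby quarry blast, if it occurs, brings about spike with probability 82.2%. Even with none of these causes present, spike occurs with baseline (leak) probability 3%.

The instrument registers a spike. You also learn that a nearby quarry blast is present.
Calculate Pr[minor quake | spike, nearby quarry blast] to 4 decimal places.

Under noisy-OR, P(spike | causes) = 1 − (1−0.03)·∏(1−qᵢ) over the active causes.
P(spike | nearby quarry blast) = 0.82734*0.75 + 0.985497*0.25 = 0.620505 + 0.246374 = 0.866879
Restricting to configurations with minor quake present: 0.985497*0.25 = 0.246374.
So P(minor quake | spike, nearby quarry blast) = 0.246374/0.866879 ≈ 0.2842.

Pr[minor quake | spike, nearby quarry blast] ≈ 0.2842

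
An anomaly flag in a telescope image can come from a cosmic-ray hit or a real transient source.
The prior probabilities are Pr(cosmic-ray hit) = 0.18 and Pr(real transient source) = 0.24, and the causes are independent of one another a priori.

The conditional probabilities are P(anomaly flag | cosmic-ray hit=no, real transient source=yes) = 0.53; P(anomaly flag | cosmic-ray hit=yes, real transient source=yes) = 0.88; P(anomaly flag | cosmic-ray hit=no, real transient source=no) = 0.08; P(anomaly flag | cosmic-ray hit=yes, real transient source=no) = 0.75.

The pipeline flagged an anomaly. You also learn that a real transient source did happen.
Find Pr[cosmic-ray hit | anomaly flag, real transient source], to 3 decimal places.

For the numerator, keep only cosmic-ray hit=true terms: 0.88×0.18 = 0.158400
The normalizing constant is 0.53×0.82 + 0.88×0.18 = 0.593000
Posterior = 0.158400 / 0.593000 ≈ 0.267

Pr[cosmic-ray hit | anomaly flag, real transient source] ≈ 0.267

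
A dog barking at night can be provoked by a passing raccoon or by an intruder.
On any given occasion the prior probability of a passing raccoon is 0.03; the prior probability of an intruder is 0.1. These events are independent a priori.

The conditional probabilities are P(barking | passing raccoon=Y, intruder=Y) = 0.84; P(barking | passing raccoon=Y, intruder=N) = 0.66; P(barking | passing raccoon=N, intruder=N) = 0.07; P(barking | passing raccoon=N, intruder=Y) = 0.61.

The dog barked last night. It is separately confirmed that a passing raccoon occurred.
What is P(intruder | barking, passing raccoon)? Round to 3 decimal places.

Enumerate both values of intruder and weight by the priors:
  P(barking | passing raccoon) = 0.66*0.9 + 0.84*0.1
        = 0.594000 + 0.084000 = 0.678000
Configurations with intruder contribute 0.084000, so
  P(intruder | barking, passing raccoon) = 0.084000 / 0.678000 ≈ 0.124

P(intruder | barking, passing raccoon) ≈ 0.124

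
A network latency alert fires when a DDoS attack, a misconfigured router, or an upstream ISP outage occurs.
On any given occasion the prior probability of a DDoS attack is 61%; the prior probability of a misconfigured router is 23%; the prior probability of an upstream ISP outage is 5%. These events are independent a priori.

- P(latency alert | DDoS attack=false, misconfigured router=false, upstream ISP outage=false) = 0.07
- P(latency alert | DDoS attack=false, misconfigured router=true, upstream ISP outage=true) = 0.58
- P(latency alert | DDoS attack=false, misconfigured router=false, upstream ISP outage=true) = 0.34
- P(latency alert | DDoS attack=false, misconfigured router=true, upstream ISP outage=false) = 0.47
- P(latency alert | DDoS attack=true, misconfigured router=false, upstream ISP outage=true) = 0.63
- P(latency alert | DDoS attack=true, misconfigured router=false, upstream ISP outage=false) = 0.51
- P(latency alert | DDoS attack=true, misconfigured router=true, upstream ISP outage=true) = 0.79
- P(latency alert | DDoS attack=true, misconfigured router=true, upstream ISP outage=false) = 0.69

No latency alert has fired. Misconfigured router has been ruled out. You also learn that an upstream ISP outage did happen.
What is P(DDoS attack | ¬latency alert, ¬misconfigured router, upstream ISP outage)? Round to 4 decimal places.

P(DDoS attack | ¬latency alert, ¬misconfigured router, upstream ISP outage) ≈ 0.4672

For the numerator, keep only DDoS attack=true terms: 0.37*0.61 = 0.225700
The normalizing constant is 0.66*0.39 + 0.37*0.61 = 0.483100
Posterior = 0.225700 / 0.483100 ≈ 0.4672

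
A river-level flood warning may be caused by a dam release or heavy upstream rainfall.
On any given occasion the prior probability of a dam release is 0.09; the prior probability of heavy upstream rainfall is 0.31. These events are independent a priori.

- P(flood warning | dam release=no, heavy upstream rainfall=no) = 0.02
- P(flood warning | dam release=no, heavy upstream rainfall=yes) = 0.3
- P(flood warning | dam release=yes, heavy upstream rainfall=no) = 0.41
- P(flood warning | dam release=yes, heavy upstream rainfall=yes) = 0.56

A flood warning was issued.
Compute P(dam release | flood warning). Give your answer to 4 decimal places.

P(dam release | flood warning) ≈ 0.2971

P(flood warning) = 0.02*0.91*0.69 + 0.3*0.91*0.31 + 0.41*0.09*0.69 + 0.56*0.09*0.31 = 0.012558 + 0.084630 + 0.025461 + 0.015624 = 0.138273
Of this, 0.041085 comes from 0.025461 + 0.015624 (the dam release=true cases).
Hence the posterior is 0.041085/0.138273 ≈ 0.2971.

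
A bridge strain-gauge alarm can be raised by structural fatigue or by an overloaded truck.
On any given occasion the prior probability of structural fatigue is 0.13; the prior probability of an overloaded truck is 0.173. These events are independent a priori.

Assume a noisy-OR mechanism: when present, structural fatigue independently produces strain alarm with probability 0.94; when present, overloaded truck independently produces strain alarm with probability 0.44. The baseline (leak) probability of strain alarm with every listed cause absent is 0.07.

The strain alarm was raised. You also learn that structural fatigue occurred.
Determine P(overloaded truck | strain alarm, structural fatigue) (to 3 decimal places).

P(overloaded truck | strain alarm, structural fatigue) ≈ 0.177

Under noisy-OR, P(strain alarm | causes) = 1 − (1−0.07)·∏(1−qᵢ) over the active causes.
Weight on overloaded truck=true, given the evidence: 0.968752×0.173 = 0.167594
Normalizer over all consistent configurations: 0.9442×0.827 + 0.968752×0.173 = 0.948447
Posterior = 0.167594 / 0.948447 ≈ 0.177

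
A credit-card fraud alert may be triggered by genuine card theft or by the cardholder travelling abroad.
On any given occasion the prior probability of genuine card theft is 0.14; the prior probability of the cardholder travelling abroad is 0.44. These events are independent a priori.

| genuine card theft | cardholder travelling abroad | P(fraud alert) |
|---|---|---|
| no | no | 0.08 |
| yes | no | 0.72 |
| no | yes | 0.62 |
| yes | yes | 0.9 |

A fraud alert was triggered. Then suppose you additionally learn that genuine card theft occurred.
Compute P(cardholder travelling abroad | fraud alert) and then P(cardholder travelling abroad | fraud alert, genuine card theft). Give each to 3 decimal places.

P(cardholder travelling abroad | fraud alert) ≈ 0.753; P(cardholder travelling abroad | fraud alert, genuine card theft) ≈ 0.495

P(fraud alert) = 0.08×0.86×0.56 + 0.62×0.86×0.44 + 0.72×0.14×0.56 + 0.9×0.14×0.44 = 0.038528 + 0.234608 + 0.056448 + 0.055440 = 0.385024
The cardholder travelling abroad-present share is 0.234608 + 0.055440 = 0.290048.
So P(cardholder travelling abroad | fraud alert) = 0.290048/0.385024 ≈ 0.753.

Now condition on the additional information:
By total probability over both values of cardholder travelling abroad:
  P(fraud alert | genuine card theft) = 0.72×0.56 + 0.9×0.44
        = 0.403200 + 0.396000 = 0.799200
Configurations with cardholder travelling abroad contribute 0.396000, so
  P(cardholder travelling abroad | fraud alert, genuine card theft) = 0.396000 / 0.799200 ≈ 0.495
— genuine card theft explains away the evidence for cardholder travelling abroad.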